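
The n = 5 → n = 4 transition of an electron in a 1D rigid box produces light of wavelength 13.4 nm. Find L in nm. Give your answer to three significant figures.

The photon carries ΔE = hc/λ = 6.626×10^-34·2.998×10^8/1.34×10^-8 m = 1.482×10^-17 J.
Since ΔE = (5² − 4²)E_1, E_1 = 1.647×10^-18 J, and L = h/√(8m_eE_1) = 1.91×10^-10 m = 0.191 nm.

L = 0.191 nm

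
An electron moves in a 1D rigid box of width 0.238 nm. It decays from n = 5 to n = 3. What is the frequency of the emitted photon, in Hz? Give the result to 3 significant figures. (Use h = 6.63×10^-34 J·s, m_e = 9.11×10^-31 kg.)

E_1 = h²/(8m_eL²) = 1.065×10^-18 J and ΔE = (5² − 3²)E_1 = 1.704×10^-17 J.
f = ΔE/h = 1.704×10^-17/6.63×10^-34 = 2.57×10^16 Hz.

f = 2.57×10^16 Hz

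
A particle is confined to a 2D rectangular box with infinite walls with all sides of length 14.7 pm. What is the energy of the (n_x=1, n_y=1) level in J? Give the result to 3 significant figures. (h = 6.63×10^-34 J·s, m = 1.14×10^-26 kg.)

For a 2D rectangular well E = (h²/8m)·Σ n_i²/L_i² = (6.63×10^-34)²/(8·1.14×10^-26) · [1²/(14.7 pm)² + 1²/(14.7 pm)²].
Evaluating gives E = 4.46×10^-20 J.

E = 4.46×10^-20 J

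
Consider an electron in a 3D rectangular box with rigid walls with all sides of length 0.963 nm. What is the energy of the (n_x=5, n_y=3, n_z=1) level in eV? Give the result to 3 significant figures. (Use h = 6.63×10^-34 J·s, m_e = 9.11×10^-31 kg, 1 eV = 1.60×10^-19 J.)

E = 14.2 eV

For a 3D rectangular well E = (h²/8m_e)·Σ n_i²/L_i² = (6.63×10^-34)²/(8·9.11×10^-31) · [5²/(0.963 nm)² + 3²/(0.963 nm)² + 1²/(0.963 nm)²].
Evaluating gives E = 2.276×10^-18 J = 14.2 eV.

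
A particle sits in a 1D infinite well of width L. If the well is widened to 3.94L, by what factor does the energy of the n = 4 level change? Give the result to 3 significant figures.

E_n ∝ 1/L², so the energy scales by 1/3.94² = 0.0644.

0.0644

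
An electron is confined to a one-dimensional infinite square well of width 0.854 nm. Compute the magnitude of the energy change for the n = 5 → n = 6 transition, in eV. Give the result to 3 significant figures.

E_1 = h²/(8m_eL²) = 8.261×10^-20 J.
|ΔE| = |5² − 6²|·E_1 = 11·8.261×10^-20 J = 9.087×10^-19 J = 5.67 eV.

|ΔE| = 5.67 eV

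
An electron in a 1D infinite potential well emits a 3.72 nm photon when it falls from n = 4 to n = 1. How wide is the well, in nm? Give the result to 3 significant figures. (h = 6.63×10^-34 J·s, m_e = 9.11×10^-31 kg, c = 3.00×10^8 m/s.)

L = 0.130 nm

The photon carries ΔE = hc/λ = 6.63×10^-34·3.00×10^8/3.72×10^-9 m = 5.347×10^-17 J.
Since ΔE = (4² − 1²)E_1, E_1 = 3.565×10^-18 J, and L = h/√(8m_eE_1) = 1.30×10^-10 m = 0.130 nm.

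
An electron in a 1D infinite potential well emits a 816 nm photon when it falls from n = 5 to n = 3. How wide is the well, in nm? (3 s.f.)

L = 1.99 nm

The photon carries ΔE = hc/λ = 6.626×10^-34·2.998×10^8/8.16×10^-7 m = 2.434×10^-19 J.
Since ΔE = (5² − 3²)E_1, E_1 = 1.521×10^-20 J, and L = h/√(8m_eE_1) = 1.99×10^-9 m = 1.99 nm.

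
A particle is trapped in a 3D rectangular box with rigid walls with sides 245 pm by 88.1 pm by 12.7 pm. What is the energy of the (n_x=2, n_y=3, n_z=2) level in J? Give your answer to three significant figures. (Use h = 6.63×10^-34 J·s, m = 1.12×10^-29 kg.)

E = 1.28×10^-16 J

For a 3D rectangular well E = (h²/8m)·Σ n_i²/L_i² = (6.63×10^-34)²/(8·1.12×10^-29) · [2²/(245 pm)² + 3²/(88.1 pm)² + 2²/(12.7 pm)²].
Evaluating gives E = 1.28×10^-16 J.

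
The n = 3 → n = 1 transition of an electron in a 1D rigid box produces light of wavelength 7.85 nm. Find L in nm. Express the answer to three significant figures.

L = 0.138 nm

The photon carries ΔE = hc/λ = 6.626×10^-34·2.998×10^8/7.85×10^-9 m = 2.531×10^-17 J.
Since ΔE = (3² − 1²)E_1, E_1 = 3.164×10^-18 J, and L = h/√(8m_eE_1) = 1.38×10^-10 m = 0.138 nm.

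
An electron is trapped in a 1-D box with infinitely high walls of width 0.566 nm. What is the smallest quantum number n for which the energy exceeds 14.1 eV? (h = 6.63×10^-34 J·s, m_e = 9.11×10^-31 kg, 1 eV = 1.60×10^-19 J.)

n = 4

E_1 = h²/(8m_eL²) = 1.883×10^-19 J = 1.177 eV.
Need n² > 14.1/1.177 = 11.98, i.e. n > 3.461.
The smallest integer satisfying this is n = 4.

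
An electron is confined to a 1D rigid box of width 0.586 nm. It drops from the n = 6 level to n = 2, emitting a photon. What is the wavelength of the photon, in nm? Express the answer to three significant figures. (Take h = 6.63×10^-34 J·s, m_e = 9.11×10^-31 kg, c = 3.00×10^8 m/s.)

E_1 = h²/(8m_eL²) = 1.756×10^-19 J, so ΔE = (6² − 2²)E_1 = 5.619×10^-18 J.
λ = hc/ΔE = (6.63×10^-34·3.00×10^8)/5.619×10^-18 = 3.54×10^-8 m = 35.4 nm.

λ = 35.4 nm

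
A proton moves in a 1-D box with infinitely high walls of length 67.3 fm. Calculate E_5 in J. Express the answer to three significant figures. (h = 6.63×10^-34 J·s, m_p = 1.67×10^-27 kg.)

E_5 = 1.82×10^-13 J

For an infinite well E_n = n²h²/(8m_pL²), so E_1 = h²/(8m_pL²) = (6.63×10^-34)²/(8·1.67×10^-27·(6.73×10^-14 m)²) = 7.264×10^-15 J.
Then E_5 = 5²·E_1 = 25·7.264×10^-15 J = 1.82×10^-13 J.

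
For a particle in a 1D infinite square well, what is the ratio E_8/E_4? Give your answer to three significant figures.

E_n ∝ n², so E_8/E_4 = 8²/4² = 64/16 = 4.00.

4.00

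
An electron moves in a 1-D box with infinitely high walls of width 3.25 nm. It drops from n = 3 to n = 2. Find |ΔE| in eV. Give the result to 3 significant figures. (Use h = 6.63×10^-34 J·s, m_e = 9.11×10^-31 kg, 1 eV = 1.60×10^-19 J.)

E_1 = h²/(8m_eL²) = 5.710×10^-21 J.
|ΔE| = |3² − 2²|·E_1 = 5·5.710×10^-21 J = 2.855×10^-20 J = 0.178 eV.

|ΔE| = 0.178 eV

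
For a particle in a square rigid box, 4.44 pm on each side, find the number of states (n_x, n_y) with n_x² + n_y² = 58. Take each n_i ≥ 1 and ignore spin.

The level has n_x² + n_y² = 58. The ordered positive-integer solutions are (3, 7), (7, 3).
That gives 2 states.

degeneracy = 2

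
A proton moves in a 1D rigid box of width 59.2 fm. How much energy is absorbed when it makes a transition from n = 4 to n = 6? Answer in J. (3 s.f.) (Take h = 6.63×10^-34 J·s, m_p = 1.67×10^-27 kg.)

E_1 = h²/(8m_pL²) = 9.388×10^-15 J.
|ΔE| = |4² − 6²|·E_1 = 20·9.388×10^-15 J = 1.88×10^-13 J.

|ΔE| = 1.88×10^-13 J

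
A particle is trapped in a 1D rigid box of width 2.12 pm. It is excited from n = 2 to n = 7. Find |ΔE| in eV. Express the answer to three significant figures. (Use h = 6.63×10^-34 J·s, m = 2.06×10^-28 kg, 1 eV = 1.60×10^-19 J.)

E_1 = h²/(8mL²) = 5.935×10^-17 J.
|ΔE| = |2² − 7²|·E_1 = 45·5.935×10^-17 J = 2.671×10^-15 J = 1.67×10^4 eV.

|ΔE| = 1.67×10^4 eV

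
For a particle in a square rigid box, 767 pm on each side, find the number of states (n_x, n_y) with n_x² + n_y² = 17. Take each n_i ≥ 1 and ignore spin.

The level has n_x² + n_y² = 17. The ordered positive-integer solutions are (1, 4), (4, 1).
That gives 2 states.

degeneracy = 2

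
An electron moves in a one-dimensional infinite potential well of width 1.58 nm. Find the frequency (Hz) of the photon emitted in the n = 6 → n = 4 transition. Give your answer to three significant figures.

f = 7.28×10^14 Hz

E_1 = h²/(8m_eL²) = 2.413×10^-20 J and ΔE = (6² − 4²)E_1 = 4.826×10^-19 J.
f = ΔE/h = 4.826×10^-19/6.626×10^-34 = 7.28×10^14 Hz.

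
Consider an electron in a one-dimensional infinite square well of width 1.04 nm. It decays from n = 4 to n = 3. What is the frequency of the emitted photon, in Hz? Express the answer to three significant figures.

f = 5.88×10^14 Hz

E_1 = h²/(8m_eL²) = 5.570×10^-20 J and ΔE = (4² − 3²)E_1 = 3.899×10^-19 J.
f = ΔE/h = 3.899×10^-19/6.626×10^-34 = 5.88×10^14 Hz.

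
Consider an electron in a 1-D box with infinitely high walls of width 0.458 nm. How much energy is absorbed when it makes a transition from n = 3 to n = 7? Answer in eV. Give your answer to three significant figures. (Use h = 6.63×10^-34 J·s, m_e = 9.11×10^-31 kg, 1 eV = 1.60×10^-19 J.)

|ΔE| = 71.9 eV

E_1 = h²/(8m_eL²) = 2.875×10^-19 J.
|ΔE| = |3² − 7²|·E_1 = 40·2.875×10^-19 J = 1.150×10^-17 J = 71.9 eV.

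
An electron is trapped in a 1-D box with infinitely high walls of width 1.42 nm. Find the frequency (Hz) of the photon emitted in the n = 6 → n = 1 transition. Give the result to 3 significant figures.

E_1 = h²/(8m_eL²) = 2.988×10^-20 J and ΔE = (6² − 1²)E_1 = 1.046×10^-18 J.
f = ΔE/h = 1.046×10^-18/6.626×10^-34 = 1.58×10^15 Hz.

f = 1.58×10^15 Hz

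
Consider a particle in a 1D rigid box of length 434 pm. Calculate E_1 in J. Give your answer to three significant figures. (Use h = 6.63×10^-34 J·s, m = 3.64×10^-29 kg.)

E_1 = 8.01×10^-21 J

For an infinite well E_n = n²h²/(8mL²), so E_1 = h²/(8mL²) = (6.63×10^-34)²/(8·3.64×10^-29·(4.34×10^-10 m)²) = 8.014×10^-21 J.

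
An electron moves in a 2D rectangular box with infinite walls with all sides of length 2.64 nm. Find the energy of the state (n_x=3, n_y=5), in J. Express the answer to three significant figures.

For a 2D rectangular well E = (h²/8m_e)·Σ n_i²/L_i² = (6.626×10^-34)²/(8·9.109×10^-31) · [3²/(2.64 nm)² + 5²/(2.64 nm)²].
Evaluating gives E = 2.94×10^-19 J.

E = 2.94×10^-19 J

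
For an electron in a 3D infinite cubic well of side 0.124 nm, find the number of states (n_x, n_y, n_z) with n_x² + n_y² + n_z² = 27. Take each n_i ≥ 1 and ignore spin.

degeneracy = 4

The level has n_x² + n_y² + n_z² = 27. The ordered positive-integer solutions are (1, 1, 5), (1, 5, 1), (3, 3, 3), (5, 1, 1).
That gives 4 states.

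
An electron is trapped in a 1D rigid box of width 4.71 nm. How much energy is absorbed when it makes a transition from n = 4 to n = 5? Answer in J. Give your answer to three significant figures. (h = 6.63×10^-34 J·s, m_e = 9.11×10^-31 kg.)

E_1 = h²/(8m_eL²) = 2.719×10^-21 J.
|ΔE| = |4² − 5²|·E_1 = 9·2.719×10^-21 J = 2.45×10^-20 J.

|ΔE| = 2.45×10^-20 J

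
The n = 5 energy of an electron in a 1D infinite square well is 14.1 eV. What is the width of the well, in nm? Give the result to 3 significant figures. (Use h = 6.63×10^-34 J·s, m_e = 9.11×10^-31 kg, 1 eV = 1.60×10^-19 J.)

From E_n = n²h²/(8m_eL²), L = n·h/√(8m_eE_n).
E_5 = 14.1 eV = 2.256×10^-18 J, so L = 5·6.63×10^-34/√(8·9.11×10^-31·2.256×10^-18) = 8.18×10^-10 m = 0.818 nm.

L = 0.818 nm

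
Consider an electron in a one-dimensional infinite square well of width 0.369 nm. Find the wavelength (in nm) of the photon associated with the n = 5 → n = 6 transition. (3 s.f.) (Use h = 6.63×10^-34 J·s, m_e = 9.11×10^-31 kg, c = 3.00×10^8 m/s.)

E_1 = h²/(8m_eL²) = 4.430×10^-19 J, so ΔE = (6² − 5²)E_1 = 4.873×10^-18 J.
λ = hc/ΔE = (6.63×10^-34·3.00×10^8)/4.873×10^-18 = 4.08×10^-8 m = 40.8 nm.

λ = 40.8 nm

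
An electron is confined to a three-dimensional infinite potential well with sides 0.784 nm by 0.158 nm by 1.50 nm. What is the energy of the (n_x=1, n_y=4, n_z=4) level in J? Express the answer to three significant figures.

For a 3D rectangular well E = (h²/8m_e)·Σ n_i²/L_i² = (6.626×10^-34)²/(8·9.109×10^-31) · [1²/(0.784 nm)² + 4²/(0.158 nm)² + 4²/(1.50 nm)²].
Evaluating gives E = 3.91×10^-17 J.

E = 3.91×10^-17 J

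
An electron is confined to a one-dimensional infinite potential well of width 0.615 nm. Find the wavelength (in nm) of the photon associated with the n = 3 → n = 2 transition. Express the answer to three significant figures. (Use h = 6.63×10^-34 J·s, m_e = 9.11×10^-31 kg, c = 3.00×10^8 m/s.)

E_1 = h²/(8m_eL²) = 1.595×10^-19 J, so ΔE = (3² − 2²)E_1 = 7.975×10^-19 J.
λ = hc/ΔE = (6.63×10^-34·3.00×10^8)/7.975×10^-19 = 2.49×10^-7 m = 249 nm.

λ = 249 nm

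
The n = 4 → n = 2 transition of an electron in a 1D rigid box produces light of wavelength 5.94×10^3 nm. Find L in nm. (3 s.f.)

The photon carries ΔE = hc/λ = 6.626×10^-34·2.998×10^8/5.94×10^-6 m = 3.344×10^-20 J.
Since ΔE = (4² − 2²)E_1, E_1 = 2.787×10^-21 J, and L = h/√(8m_eE_1) = 4.65×10^-9 m = 4.65 nm.

L = 4.65 nm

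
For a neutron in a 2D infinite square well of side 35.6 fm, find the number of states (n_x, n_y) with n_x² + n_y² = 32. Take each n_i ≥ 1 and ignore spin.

The level has n_x² + n_y² = 32. The ordered positive-integer solutions are (4, 4).
That gives 1 state.

degeneracy = 1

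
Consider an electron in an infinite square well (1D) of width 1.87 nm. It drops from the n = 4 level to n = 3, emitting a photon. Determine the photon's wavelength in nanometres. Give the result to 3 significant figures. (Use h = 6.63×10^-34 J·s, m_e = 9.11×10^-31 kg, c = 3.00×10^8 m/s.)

λ = 1.65×10^3 nm

E_1 = h²/(8m_eL²) = 1.725×10^-20 J, so ΔE = (4² − 3²)E_1 = 1.208×10^-19 J.
λ = hc/ΔE = (6.63×10^-34·3.00×10^8)/1.208×10^-19 = 1.65×10^-6 m = 1.65×10^3 nm.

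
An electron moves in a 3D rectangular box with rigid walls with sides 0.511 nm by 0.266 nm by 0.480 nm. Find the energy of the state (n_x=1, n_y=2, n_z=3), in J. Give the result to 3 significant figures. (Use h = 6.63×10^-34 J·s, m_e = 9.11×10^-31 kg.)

For a 3D rectangular well E = (h²/8m_e)·Σ n_i²/L_i² = (6.63×10^-34)²/(8·9.11×10^-31) · [1²/(0.511 nm)² + 2²/(0.266 nm)² + 3²/(0.480 nm)²].
Evaluating gives E = 6.00×10^-18 J.

E = 6.00×10^-18 J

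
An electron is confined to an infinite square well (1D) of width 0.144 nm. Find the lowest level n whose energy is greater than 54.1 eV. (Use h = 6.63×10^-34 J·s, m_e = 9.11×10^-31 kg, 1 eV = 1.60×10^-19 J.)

n = 2

E_1 = h²/(8m_eL²) = 2.909×10^-18 J = 18.18 eV.
Need n² > 54.1/18.18 = 2.976, i.e. n > 1.725.
The smallest integer satisfying this is n = 2.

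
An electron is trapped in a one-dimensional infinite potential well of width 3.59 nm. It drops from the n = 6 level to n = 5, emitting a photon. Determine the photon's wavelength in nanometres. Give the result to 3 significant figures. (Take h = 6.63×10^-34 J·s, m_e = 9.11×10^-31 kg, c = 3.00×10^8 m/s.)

E_1 = h²/(8m_eL²) = 4.680×10^-21 J, so ΔE = (6² − 5²)E_1 = 5.148×10^-20 J.
λ = hc/ΔE = (6.63×10^-34·3.00×10^8)/5.148×10^-20 = 3.86×10^-6 m = 3.86×10^3 nm.

λ = 3.86×10^3 nm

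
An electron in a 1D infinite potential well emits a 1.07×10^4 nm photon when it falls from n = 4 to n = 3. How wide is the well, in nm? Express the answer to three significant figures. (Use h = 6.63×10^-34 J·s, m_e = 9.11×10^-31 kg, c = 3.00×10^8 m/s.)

The photon carries ΔE = hc/λ = 6.63×10^-34·3.00×10^8/1.07×10^-5 m = 1.859×10^-20 J.
Since ΔE = (4² − 3²)E_1, E_1 = 2.656×10^-21 J, and L = h/√(8m_eE_1) = 4.77×10^-9 m = 4.77 nm.

L = 4.77 nm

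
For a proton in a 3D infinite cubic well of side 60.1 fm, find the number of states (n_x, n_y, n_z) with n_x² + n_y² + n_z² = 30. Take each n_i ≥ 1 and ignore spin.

degeneracy = 6

The level has n_x² + n_y² + n_z² = 30. The ordered positive-integer solutions are (1, 2, 5), (1, 5, 2), (2, 1, 5), (2, 5, 1), (5, 1, 2), (5, 2, 1).
That gives 6 states.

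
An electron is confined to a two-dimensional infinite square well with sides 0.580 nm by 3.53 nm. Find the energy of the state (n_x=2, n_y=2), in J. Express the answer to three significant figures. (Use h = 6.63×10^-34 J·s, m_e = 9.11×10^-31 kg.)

E = 7.37×10^-19 J

For a 2D rectangular well E = (h²/8m_e)·Σ n_i²/L_i² = (6.63×10^-34)²/(8·9.11×10^-31) · [2²/(0.580 nm)² + 2²/(3.53 nm)²].
Evaluating gives E = 7.37×10^-19 J.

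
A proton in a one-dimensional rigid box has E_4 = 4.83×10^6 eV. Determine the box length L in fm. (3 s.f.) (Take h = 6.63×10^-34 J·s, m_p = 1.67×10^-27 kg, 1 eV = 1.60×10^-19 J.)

From E_n = n²h²/(8m_pL²), L = n·h/√(8m_pE_n).
E_4 = 4.83×10^6 eV = 7.728×10^-13 J, so L = 4·6.63×10^-34/√(8·1.67×10^-27·7.728×10^-13) = 2.61×10^-14 m = 26.1 fm.

L = 26.1 fm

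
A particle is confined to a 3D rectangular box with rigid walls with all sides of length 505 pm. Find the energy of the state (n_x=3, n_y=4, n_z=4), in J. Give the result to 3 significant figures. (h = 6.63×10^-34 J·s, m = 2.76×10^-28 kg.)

E = 3.20×10^-20 J

For a 3D rectangular well E = (h²/8m)·Σ n_i²/L_i² = (6.63×10^-34)²/(8·2.76×10^-28) · [3²/(505 pm)² + 4²/(505 pm)² + 4²/(505 pm)²].
Evaluating gives E = 3.20×10^-20 J.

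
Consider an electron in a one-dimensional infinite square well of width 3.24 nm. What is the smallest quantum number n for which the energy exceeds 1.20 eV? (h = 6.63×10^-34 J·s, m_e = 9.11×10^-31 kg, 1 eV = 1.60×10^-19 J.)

n = 6

E_1 = h²/(8m_eL²) = 5.746×10^-21 J = 0.03591 eV.
Need n² > 1.20/0.03591 = 33.42, i.e. n > 5.781.
The smallest integer satisfying this is n = 6.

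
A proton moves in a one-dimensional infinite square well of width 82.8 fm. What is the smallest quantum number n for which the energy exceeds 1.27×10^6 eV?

n = 7

E_1 = h²/(8m_pL²) = 4.785×10^-15 J = 2.987×10^4 eV.
Need n² > 1.27×10^6/2.987×10^4 = 42.52, i.e. n > 6.521.
The smallest integer satisfying this is n = 7.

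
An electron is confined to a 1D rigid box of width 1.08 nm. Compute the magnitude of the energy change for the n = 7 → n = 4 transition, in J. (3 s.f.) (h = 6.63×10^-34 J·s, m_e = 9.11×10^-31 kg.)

E_1 = h²/(8m_eL²) = 5.171×10^-20 J.
|ΔE| = |7² − 4²|·E_1 = 33·5.171×10^-20 J = 1.71×10^-18 J.

|ΔE| = 1.71×10^-18 J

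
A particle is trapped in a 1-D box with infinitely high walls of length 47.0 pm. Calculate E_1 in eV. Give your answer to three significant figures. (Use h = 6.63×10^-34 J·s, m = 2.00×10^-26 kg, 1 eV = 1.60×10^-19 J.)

For an infinite well E_n = n²h²/(8mL²), so E_1 = h²/(8mL²) = (6.63×10^-34)²/(8·2.00×10^-26·(4.70×10^-11 m)²) = 1.244×10^-21 J.
Converting, E_1 = 1.244×10^-21 J / (1.60×10^-19 J/eV) = 0.00777 eV.

E_1 = 0.00777 eV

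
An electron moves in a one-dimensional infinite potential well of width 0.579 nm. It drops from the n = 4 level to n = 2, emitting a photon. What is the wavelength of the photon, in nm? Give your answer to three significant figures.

E_1 = h²/(8m_eL²) = 1.797×10^-19 J, so ΔE = (4² − 2²)E_1 = 2.156×10^-18 J.
λ = hc/ΔE = (6.626×10^-34·2.998×10^8)/2.156×10^-18 = 9.21×10^-8 m = 92.1 nm.

λ = 92.1 nm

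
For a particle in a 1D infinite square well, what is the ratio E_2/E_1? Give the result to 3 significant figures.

E_n ∝ n², so E_2/E_1 = 2²/1² = 4/1 = 4.00.

4.00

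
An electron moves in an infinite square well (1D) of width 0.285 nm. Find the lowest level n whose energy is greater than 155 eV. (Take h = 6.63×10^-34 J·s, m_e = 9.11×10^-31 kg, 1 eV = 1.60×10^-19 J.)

n = 6

E_1 = h²/(8m_eL²) = 7.426×10^-19 J = 4.641 eV.
Need n² > 155/4.641 = 33.40, i.e. n > 5.779.
The smallest integer satisfying this is n = 6.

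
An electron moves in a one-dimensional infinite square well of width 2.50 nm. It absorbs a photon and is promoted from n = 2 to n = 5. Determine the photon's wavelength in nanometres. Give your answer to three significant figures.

λ = 981 nm

E_1 = h²/(8m_eL²) = 9.640×10^-21 J, so ΔE = (5² − 2²)E_1 = 2.024×10^-19 J.
λ = hc/ΔE = (6.626×10^-34·2.998×10^8)/2.024×10^-19 = 9.81×10^-7 m = 981 nm.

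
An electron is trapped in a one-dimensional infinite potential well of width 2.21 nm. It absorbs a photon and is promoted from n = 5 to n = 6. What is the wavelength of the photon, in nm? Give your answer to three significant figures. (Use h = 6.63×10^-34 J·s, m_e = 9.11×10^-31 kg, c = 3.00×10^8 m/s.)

E_1 = h²/(8m_eL²) = 1.235×10^-20 J, so ΔE = (6² − 5²)E_1 = 1.359×10^-19 J.
λ = hc/ΔE = (6.63×10^-34·3.00×10^8)/1.359×10^-19 = 1.46×10^-6 m = 1.46×10^3 nm.

λ = 1.46×10^3 nm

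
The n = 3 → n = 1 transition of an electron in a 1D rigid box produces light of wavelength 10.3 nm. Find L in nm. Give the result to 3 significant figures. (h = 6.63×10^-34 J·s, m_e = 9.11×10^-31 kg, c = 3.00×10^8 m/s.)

L = 0.158 nm

The photon carries ΔE = hc/λ = 6.63×10^-34·3.00×10^8/1.03×10^-8 m = 1.931×10^-17 J.
Since ΔE = (3² − 1²)E_1, E_1 = 2.414×10^-18 J, and L = h/√(8m_eE_1) = 1.58×10^-10 m = 0.158 nm.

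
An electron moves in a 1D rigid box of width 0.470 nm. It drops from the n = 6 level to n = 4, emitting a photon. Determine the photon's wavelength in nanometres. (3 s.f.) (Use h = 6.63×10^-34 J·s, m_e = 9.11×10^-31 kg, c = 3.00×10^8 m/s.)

λ = 36.4 nm

E_1 = h²/(8m_eL²) = 2.730×10^-19 J, so ΔE = (6² − 4²)E_1 = 5.460×10^-18 J.
λ = hc/ΔE = (6.63×10^-34·3.00×10^8)/5.460×10^-18 = 3.64×10^-8 m = 36.4 nm.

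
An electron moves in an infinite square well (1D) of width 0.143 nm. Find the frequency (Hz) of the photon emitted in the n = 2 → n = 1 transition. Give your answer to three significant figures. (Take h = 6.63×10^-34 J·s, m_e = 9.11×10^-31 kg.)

E_1 = h²/(8m_eL²) = 2.949×10^-18 J and ΔE = (2² − 1²)E_1 = 8.847×10^-18 J.
f = ΔE/h = 8.847×10^-18/6.63×10^-34 = 1.33×10^16 Hz.

f = 1.33×10^16 Hz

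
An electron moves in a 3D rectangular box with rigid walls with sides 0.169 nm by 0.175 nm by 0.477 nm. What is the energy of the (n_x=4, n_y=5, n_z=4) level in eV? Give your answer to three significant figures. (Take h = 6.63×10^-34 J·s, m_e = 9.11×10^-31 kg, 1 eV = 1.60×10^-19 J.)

E = 545 eV

For a 3D rectangular well E = (h²/8m_e)·Σ n_i²/L_i² = (6.63×10^-34)²/(8·9.11×10^-31) · [4²/(0.169 nm)² + 5²/(0.175 nm)² + 4²/(0.477 nm)²].
Evaluating gives E = 8.727×10^-17 J = 545 eV.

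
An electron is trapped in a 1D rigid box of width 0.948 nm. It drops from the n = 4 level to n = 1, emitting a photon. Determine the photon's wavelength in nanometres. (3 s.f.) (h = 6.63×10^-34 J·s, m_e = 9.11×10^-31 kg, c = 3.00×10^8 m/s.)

E_1 = h²/(8m_eL²) = 6.711×10^-20 J, so ΔE = (4² − 1²)E_1 = 1.007×10^-18 J.
λ = hc/ΔE = (6.63×10^-34·3.00×10^8)/1.007×10^-18 = 1.98×10^-7 m = 198 nm.

λ = 198 nm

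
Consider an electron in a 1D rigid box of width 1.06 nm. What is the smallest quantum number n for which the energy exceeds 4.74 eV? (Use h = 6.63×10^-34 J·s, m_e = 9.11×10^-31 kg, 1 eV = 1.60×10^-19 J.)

E_1 = h²/(8m_eL²) = 5.368×10^-20 J = 0.3355 eV.
Need n² > 4.74/0.3355 = 14.13, i.e. n > 3.759.
The smallest integer satisfying this is n = 4.

n = 4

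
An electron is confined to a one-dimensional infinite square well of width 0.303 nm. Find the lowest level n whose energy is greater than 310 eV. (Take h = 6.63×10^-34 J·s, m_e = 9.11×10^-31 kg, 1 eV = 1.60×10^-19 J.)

E_1 = h²/(8m_eL²) = 6.570×10^-19 J = 4.106 eV.
Need n² > 310/4.106 = 75.50, i.e. n > 8.689.
The smallest integer satisfying this is n = 9.

n = 9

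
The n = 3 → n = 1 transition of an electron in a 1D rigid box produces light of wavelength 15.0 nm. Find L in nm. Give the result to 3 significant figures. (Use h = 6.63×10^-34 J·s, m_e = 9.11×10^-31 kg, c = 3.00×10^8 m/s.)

L = 0.191 nm

The photon carries ΔE = hc/λ = 6.63×10^-34·3.00×10^8/1.50×10^-8 m = 1.326×10^-17 J.
Since ΔE = (3² − 1²)E_1, E_1 = 1.658×10^-18 J, and L = h/√(8m_eE_1) = 1.91×10^-10 m = 0.191 nm.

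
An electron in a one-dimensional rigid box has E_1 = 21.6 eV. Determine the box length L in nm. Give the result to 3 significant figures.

L = 0.132 nm

From E_n = n²h²/(8m_eL²), L = n·h/√(8m_eE_n).
E_1 = 21.6 eV = 3.460×10^-18 J, so L = 1·6.626×10^-34/√(8·9.109×10^-31·3.460×10^-18) = 1.32×10^-10 m = 0.132 nm.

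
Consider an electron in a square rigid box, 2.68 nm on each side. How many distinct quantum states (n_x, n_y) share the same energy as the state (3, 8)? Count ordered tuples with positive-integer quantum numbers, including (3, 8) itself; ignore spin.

degeneracy = 2

The level has n_x² + n_y² = 73. The ordered positive-integer solutions are (3, 8), (8, 3).
That gives 2 states.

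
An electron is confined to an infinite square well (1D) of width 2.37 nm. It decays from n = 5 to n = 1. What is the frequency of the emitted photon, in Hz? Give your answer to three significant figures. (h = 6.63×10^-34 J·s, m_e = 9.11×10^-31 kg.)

f = 3.89×10^14 Hz

E_1 = h²/(8m_eL²) = 1.074×10^-20 J and ΔE = (5² − 1²)E_1 = 2.578×10^-19 J.
f = ΔE/h = 2.578×10^-19/6.63×10^-34 = 3.89×10^14 Hz.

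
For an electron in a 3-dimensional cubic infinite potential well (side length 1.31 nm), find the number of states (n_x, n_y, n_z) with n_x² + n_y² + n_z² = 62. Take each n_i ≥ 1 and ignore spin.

degeneracy = 12

The level has n_x² + n_y² + n_z² = 62. The ordered positive-integer solutions are (1, 5, 6), (1, 6, 5), (2, 3, 7), (2, 7, 3), (3, 2, 7), (3, 7, 2), (5, 1, 6), (5, 6, 1), (6, 1, 5), (6, 5, 1), (7, 2, 3), (7, 3, 2).
That gives 12 states.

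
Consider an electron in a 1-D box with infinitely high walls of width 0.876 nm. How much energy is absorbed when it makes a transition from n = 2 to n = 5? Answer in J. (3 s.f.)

E_1 = h²/(8m_eL²) = 7.851×10^-20 J.
|ΔE| = |2² − 5²|·E_1 = 21·7.851×10^-20 J = 1.65×10^-18 J.

|ΔE| = 1.65×10^-18 J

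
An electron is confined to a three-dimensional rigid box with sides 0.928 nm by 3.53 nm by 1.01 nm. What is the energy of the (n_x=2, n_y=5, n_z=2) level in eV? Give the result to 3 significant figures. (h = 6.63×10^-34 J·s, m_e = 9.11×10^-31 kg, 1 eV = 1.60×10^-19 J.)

For a 3D rectangular well E = (h²/8m_e)·Σ n_i²/L_i² = (6.63×10^-34)²/(8·9.11×10^-31) · [2²/(0.928 nm)² + 5²/(3.53 nm)² + 2²/(1.01 nm)²].
Evaluating gives E = 6.377×10^-19 J = 3.99 eV.

E = 3.99 eV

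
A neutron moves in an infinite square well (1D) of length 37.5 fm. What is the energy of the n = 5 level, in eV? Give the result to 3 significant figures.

For an infinite well E_n = n²h²/(8m_nL²), so E_1 = h²/(8m_nL²) = (6.626×10^-34)²/(8·1.675×10^-27·(3.75×10^-14 m)²) = 2.330×10^-14 J.
Then E_5 = 5²·E_1 = 25·2.330×10^-14 J = 5.825×10^-13 J.
Converting, E_5 = 5.825×10^-13 J / (1.602×10^-19 J/eV) = 3.64×10^6 eV.

E_5 = 3.64×10^6 eV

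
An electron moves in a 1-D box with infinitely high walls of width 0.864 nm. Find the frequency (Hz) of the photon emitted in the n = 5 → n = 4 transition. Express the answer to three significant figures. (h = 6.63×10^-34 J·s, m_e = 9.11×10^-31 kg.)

E_1 = h²/(8m_eL²) = 8.080×10^-20 J and ΔE = (5² − 4²)E_1 = 7.272×10^-19 J.
f = ΔE/h = 7.272×10^-19/6.63×10^-34 = 1.10×10^15 Hz.

f = 1.10×10^15 Hz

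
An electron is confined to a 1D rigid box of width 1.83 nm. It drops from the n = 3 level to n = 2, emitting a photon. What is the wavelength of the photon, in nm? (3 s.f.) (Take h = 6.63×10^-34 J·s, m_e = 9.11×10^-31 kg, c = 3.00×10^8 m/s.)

E_1 = h²/(8m_eL²) = 1.801×10^-20 J, so ΔE = (3² − 2²)E_1 = 9.005×10^-20 J.
λ = hc/ΔE = (6.63×10^-34·3.00×10^8)/9.005×10^-20 = 2.21×10^-6 m = 2.21×10^3 nm.

λ = 2.21×10^3 nm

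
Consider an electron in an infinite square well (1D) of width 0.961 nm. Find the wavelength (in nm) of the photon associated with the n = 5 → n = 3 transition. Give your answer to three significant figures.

E_1 = h²/(8m_eL²) = 6.524×10^-20 J, so ΔE = (5² − 3²)E_1 = 1.044×10^-18 J.
λ = hc/ΔE = (6.626×10^-34·2.998×10^8)/1.044×10^-18 = 1.90×10^-7 m = 190 nm.

λ = 190 nm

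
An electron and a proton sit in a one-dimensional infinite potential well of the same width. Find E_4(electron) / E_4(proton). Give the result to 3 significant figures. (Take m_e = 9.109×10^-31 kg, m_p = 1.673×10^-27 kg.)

1.84×10^3

E_n ∝ 1/m at fixed n and L, so the ratio is m_p/m_e = 1.673×10^-27/9.109×10^-31 = 1.84×10^3.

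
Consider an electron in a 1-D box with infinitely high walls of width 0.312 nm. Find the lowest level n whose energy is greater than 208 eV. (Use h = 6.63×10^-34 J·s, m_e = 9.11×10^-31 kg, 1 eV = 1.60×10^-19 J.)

n = 8

E_1 = h²/(8m_eL²) = 6.196×10^-19 J = 3.873 eV.
Need n² > 208/3.873 = 53.71, i.e. n > 7.329.
The smallest integer satisfying this is n = 8.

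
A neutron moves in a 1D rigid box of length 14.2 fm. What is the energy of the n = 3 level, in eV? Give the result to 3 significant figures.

For an infinite well E_n = n²h²/(8m_nL²), so E_1 = h²/(8m_nL²) = (6.626×10^-34)²/(8·1.675×10^-27·(1.42×10^-14 m)²) = 1.625×10^-13 J.
Then E_3 = 3²·E_1 = 9·1.625×10^-13 J = 1.462×10^-12 J.
Converting, E_3 = 1.462×10^-12 J / (1.602×10^-19 J/eV) = 9.13×10^6 eV.

E_3 = 9.13×10^6 eV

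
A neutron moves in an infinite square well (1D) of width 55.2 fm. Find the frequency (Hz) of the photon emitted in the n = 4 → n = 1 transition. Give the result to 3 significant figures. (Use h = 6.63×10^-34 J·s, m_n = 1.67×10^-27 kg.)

E_1 = h²/(8m_nL²) = 1.080×10^-14 J and ΔE = (4² − 1²)E_1 = 1.620×10^-13 J.
f = ΔE/h = 1.620×10^-13/6.63×10^-34 = 2.44×10^20 Hz.

f = 2.44×10^20 Hz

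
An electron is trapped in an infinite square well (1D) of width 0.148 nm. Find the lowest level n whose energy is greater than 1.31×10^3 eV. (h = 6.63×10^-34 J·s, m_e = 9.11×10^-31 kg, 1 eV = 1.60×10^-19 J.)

E_1 = h²/(8m_eL²) = 2.754×10^-18 J = 17.21 eV.
Need n² > 1.31×10^3/17.21 = 76.12, i.e. n > 8.725.
The smallest integer satisfying this is n = 9.

n = 9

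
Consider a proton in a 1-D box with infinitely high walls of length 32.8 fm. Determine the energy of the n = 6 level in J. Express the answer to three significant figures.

E_6 = 1.10×10^-12 J

For an infinite well E_n = n²h²/(8m_pL²), so E_1 = h²/(8m_pL²) = (6.626×10^-34)²/(8·1.673×10^-27·(3.28×10^-14 m)²) = 3.049×10^-14 J.
Then E_6 = 6²·E_1 = 36·3.049×10^-14 J = 1.10×10^-12 J.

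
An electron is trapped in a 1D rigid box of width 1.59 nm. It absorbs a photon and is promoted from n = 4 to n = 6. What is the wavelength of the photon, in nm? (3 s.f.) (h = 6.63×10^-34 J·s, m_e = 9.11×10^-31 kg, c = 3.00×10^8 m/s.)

λ = 417 nm

E_1 = h²/(8m_eL²) = 2.386×10^-20 J, so ΔE = (6² − 4²)E_1 = 4.772×10^-19 J.
λ = hc/ΔE = (6.63×10^-34·3.00×10^8)/4.772×10^-19 = 4.17×10^-7 m = 417 nm.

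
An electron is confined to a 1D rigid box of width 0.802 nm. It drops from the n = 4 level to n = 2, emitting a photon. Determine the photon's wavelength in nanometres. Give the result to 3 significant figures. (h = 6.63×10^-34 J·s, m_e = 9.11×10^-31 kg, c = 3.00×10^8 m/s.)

λ = 177 nm

E_1 = h²/(8m_eL²) = 9.377×10^-20 J, so ΔE = (4² − 2²)E_1 = 1.125×10^-18 J.
λ = hc/ΔE = (6.63×10^-34·3.00×10^8)/1.125×10^-18 = 1.77×10^-7 m = 177 nm.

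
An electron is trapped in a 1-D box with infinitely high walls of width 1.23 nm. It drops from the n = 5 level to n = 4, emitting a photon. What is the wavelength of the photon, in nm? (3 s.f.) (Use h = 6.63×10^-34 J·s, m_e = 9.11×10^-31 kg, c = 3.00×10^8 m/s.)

E_1 = h²/(8m_eL²) = 3.987×10^-20 J, so ΔE = (5² − 4²)E_1 = 3.588×10^-19 J.
λ = hc/ΔE = (6.63×10^-34·3.00×10^8)/3.588×10^-19 = 5.54×10^-7 m = 554 nm.

λ = 554 nm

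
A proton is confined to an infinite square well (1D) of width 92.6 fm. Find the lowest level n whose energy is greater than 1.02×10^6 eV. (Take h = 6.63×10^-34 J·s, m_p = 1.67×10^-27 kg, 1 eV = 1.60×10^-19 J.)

E_1 = h²/(8m_pL²) = 3.837×10^-15 J = 2.398×10^4 eV.
Need n² > 1.02×10^6/2.398×10^4 = 42.54, i.e. n > 6.522.
The smallest integer satisfying this is n = 7.

n = 7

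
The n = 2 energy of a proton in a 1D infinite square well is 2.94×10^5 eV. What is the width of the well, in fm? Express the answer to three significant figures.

From E_n = n²h²/(8m_pL²), L = n·h/√(8m_pE_n).
E_2 = 2.94×10^5 eV = 4.710×10^-14 J, so L = 2·6.626×10^-34/√(8·1.673×10^-27·4.710×10^-14) = 5.28×10^-14 m = 52.8 fm.

L = 52.8 fm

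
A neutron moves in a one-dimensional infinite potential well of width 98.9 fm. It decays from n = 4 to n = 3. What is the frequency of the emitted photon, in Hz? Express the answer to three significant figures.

E_1 = h²/(8m_nL²) = 3.350×10^-15 J and ΔE = (4² − 3²)E_1 = 2.345×10^-14 J.
f = ΔE/h = 2.345×10^-14/6.626×10^-34 = 3.54×10^19 Hz.

f = 3.54×10^19 Hz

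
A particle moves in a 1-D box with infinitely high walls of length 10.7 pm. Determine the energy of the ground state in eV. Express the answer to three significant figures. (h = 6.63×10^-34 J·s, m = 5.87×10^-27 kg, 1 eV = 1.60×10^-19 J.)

For an infinite well E_n = n²h²/(8mL²), so E_1 = h²/(8mL²) = (6.63×10^-34)²/(8·5.87×10^-27·(1.07×10^-11 m)²) = 8.176×10^-20 J.
Converting, E_1 = 8.176×10^-20 J / (1.60×10^-19 J/eV) = 0.511 eV.

E_1 = 0.511 eV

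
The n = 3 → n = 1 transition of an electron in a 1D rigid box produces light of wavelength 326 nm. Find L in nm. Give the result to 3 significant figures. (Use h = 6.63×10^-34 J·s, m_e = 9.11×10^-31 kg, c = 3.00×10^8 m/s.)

The photon carries ΔE = hc/λ = 6.63×10^-34·3.00×10^8/3.26×10^-7 m = 6.101×10^-19 J.
Since ΔE = (3² − 1²)E_1, E_1 = 7.626×10^-20 J, and L = h/√(8m_eE_1) = 8.89×10^-10 m = 0.889 nm.

L = 0.889 nm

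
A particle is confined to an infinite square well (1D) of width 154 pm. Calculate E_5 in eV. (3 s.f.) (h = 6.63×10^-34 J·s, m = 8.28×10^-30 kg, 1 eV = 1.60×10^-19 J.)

For an infinite well E_n = n²h²/(8mL²), so E_1 = h²/(8mL²) = (6.63×10^-34)²/(8·8.28×10^-30·(1.54×10^-10 m)²) = 2.798×10^-19 J.
Then E_5 = 5²·E_1 = 25·2.798×10^-19 J = 6.995×10^-18 J.
Converting, E_5 = 6.995×10^-18 J / (1.60×10^-19 J/eV) = 43.7 eV.

E_5 = 43.7 eV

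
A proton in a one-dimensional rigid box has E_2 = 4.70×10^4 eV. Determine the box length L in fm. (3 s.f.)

L = 132 fm

From E_n = n²h²/(8m_pL²), L = n·h/√(8m_pE_n).
E_2 = 4.70×10^4 eV = 7.529×10^-15 J, so L = 2·6.626×10^-34/√(8·1.673×10^-27·7.529×10^-15) = 1.32×10^-13 m = 132 fm.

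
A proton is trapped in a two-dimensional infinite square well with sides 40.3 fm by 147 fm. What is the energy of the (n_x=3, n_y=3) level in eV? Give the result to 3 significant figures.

For a 2D rectangular well E = (h²/8m_p)·Σ n_i²/L_i² = (6.626×10^-34)²/(8·1.673×10^-27) · [3²/(40.3 fm)² + 3²/(147 fm)²].
Evaluating gives E = 1.954×10^-13 J = 1.22×10^6 eV.

E = 1.22×10^6 eV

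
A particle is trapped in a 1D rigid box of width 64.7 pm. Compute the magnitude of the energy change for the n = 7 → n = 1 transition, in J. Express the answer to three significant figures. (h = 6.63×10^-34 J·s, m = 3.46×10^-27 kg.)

E_1 = h²/(8mL²) = 3.794×10^-21 J.
|ΔE| = |7² − 1²|·E_1 = 48·3.794×10^-21 J = 1.82×10^-19 J.

|ΔE| = 1.82×10^-19 J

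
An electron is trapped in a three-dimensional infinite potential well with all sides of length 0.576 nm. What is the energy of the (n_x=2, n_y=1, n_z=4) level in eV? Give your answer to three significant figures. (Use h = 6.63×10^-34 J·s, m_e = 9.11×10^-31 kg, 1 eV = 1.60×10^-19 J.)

For a 3D rectangular well E = (h²/8m_e)·Σ n_i²/L_i² = (6.63×10^-34)²/(8·9.11×10^-31) · [2²/(0.576 nm)² + 1²/(0.576 nm)² + 4²/(0.576 nm)²].
Evaluating gives E = 3.818×10^-18 J = 23.9 eV.

E = 23.9 eV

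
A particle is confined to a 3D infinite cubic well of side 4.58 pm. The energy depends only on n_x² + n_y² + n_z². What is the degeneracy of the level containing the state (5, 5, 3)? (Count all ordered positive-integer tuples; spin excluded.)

degeneracy = 9

The level has n_x² + n_y² + n_z² = 59. The ordered positive-integer solutions are (1, 3, 7), (1, 7, 3), (3, 1, 7), (3, 5, 5), (3, 7, 1), (5, 3, 5), (5, 5, 3), (7, 1, 3), (7, 3, 1).
That gives 9 states.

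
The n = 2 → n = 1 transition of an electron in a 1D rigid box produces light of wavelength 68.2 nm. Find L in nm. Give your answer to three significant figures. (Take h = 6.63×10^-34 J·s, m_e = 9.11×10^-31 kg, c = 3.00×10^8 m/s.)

L = 0.249 nm

The photon carries ΔE = hc/λ = 6.63×10^-34·3.00×10^8/6.82×10^-8 m = 2.916×10^-18 J.
Since ΔE = (2² − 1²)E_1, E_1 = 9.720×10^-19 J, and L = h/√(8m_eE_1) = 2.49×10^-10 m = 0.249 nm.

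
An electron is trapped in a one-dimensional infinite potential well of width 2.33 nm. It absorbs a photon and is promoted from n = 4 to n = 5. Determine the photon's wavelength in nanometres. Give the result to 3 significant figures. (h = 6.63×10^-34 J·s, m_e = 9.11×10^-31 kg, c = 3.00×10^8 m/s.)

λ = 1.99×10^3 nm

E_1 = h²/(8m_eL²) = 1.111×10^-20 J, so ΔE = (5² − 4²)E_1 = 9.999×10^-20 J.
λ = hc/ΔE = (6.63×10^-34·3.00×10^8)/9.999×10^-20 = 1.99×10^-6 m = 1.99×10^3 nm.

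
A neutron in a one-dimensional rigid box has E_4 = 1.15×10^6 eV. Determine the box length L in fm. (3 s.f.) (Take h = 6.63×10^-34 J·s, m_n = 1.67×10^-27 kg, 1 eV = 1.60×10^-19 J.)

From E_n = n²h²/(8m_nL²), L = n·h/√(8m_nE_n).
E_4 = 1.15×10^6 eV = 1.840×10^-13 J, so L = 4·6.63×10^-34/√(8·1.67×10^-27·1.840×10^-13) = 5.35×10^-14 m = 53.5 fm.

L = 53.5 fm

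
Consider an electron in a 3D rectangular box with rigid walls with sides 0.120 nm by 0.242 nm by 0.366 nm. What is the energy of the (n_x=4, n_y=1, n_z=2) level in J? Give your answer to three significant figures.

E = 6.98×10^-17 J

For a 3D rectangular well E = (h²/8m_e)·Σ n_i²/L_i² = (6.626×10^-34)²/(8·9.109×10^-31) · [4²/(0.120 nm)² + 1²/(0.242 nm)² + 2²/(0.366 nm)²].
Evaluating gives E = 6.98×10^-17 J.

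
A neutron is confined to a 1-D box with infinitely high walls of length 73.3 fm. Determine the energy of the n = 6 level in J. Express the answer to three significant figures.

E_6 = 2.20×10^-13 J

For an infinite well E_n = n²h²/(8m_nL²), so E_1 = h²/(8m_nL²) = (6.626×10^-34)²/(8·1.675×10^-27·(7.33×10^-14 m)²) = 6.098×10^-15 J.
Then E_6 = 6²·E_1 = 36·6.098×10^-15 J = 2.20×10^-13 J.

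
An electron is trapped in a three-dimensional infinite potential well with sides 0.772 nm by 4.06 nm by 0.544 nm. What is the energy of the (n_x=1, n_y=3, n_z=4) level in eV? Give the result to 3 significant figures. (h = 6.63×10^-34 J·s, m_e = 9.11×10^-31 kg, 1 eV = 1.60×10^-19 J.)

E = 21.2 eV

For a 3D rectangular well E = (h²/8m_e)·Σ n_i²/L_i² = (6.63×10^-34)²/(8·9.11×10^-31) · [1²/(0.772 nm)² + 3²/(4.06 nm)² + 4²/(0.544 nm)²].
Evaluating gives E = 3.395×10^-18 J = 21.2 eV.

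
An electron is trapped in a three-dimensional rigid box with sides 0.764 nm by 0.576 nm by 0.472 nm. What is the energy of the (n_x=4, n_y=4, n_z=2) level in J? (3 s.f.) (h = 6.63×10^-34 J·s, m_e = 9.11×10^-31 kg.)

For a 3D rectangular well E = (h²/8m_e)·Σ n_i²/L_i² = (6.63×10^-34)²/(8·9.11×10^-31) · [4²/(0.764 nm)² + 4²/(0.576 nm)² + 2²/(0.472 nm)²].
Evaluating gives E = 5.64×10^-18 J.

E = 5.64×10^-18 J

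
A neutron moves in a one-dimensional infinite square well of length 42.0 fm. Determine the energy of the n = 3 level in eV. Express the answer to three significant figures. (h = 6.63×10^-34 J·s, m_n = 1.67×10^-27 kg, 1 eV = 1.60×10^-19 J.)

For an infinite well E_n = n²h²/(8m_nL²), so E_1 = h²/(8m_nL²) = (6.63×10^-34)²/(8·1.67×10^-27·(4.20×10^-14 m)²) = 1.865×10^-14 J.
Then E_3 = 3²·E_1 = 9·1.865×10^-14 J = 1.679×10^-13 J.
Converting, E_3 = 1.679×10^-13 J / (1.60×10^-19 J/eV) = 1.05×10^6 eV.

E_3 = 1.05×10^6 eV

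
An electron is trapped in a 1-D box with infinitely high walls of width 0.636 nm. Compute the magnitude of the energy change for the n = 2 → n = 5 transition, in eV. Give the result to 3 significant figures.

E_1 = h²/(8m_eL²) = 1.489×10^-19 J.
|ΔE| = |2² − 5²|·E_1 = 21·1.489×10^-19 J = 3.127×10^-18 J = 19.5 eV.

|ΔE| = 19.5 eV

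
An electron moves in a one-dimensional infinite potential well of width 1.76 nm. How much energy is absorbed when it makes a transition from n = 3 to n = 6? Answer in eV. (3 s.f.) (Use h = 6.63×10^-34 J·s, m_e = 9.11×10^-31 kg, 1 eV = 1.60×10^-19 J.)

|ΔE| = 3.29 eV

E_1 = h²/(8m_eL²) = 1.947×10^-20 J.
|ΔE| = |3² − 6²|·E_1 = 27·1.947×10^-20 J = 5.257×10^-19 J = 3.29 eV.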